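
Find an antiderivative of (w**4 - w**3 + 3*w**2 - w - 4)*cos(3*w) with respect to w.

Use integration by parts with u = w**4 - w**3 + 3*w**2 - w - 4, dv = cos(3*w) dw, so v = sin(3*w)/3.
Apply parts 4 times (tabular method): alternate signs, differentiate u down to 0, integrate dv up.

w**4*sin(3*w)/3 - w**3*sin(3*w)/3 + 4*w**3*cos(3*w)/9 + 5*w**2*sin(3*w)/9 - w**2*cos(3*w)/3 - w*sin(3*w)/9 + 10*w*cos(3*w)/27 - 118*sin(3*w)/81 - cos(3*w)/27 + C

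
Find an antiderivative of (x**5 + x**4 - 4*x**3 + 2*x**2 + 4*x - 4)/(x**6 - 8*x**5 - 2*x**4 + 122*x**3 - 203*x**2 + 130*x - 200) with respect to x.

70181*log(x - 5)/82134 + 14*log(x - 2)/135 + 250*log(x + 4)/4131 - 537*log(x**2 + 1)/57460 + 1111*atan(x)/28730 - 1658/(351*x - 1755) + C

Factor the denominator: (x - 5)**2*(x - 2)*(x + 4)*(x**2 + 1).
Partial-fraction decomposition: -(537*x - 1111)/(28730*(x**2 + 1)) + 250/(4131*(x + 4)) + 14/(135*(x - 2)) + 70181/(82134*(x - 5)) + 1658/(351*(x - 5)**2).
Integrate each term; A/(x−a) gives A·log|x−a|; the (Bx+D)/(x²+p²) term gives a log and an atan.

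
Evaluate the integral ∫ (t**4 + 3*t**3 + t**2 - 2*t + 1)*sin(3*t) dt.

-t**4*cos(3*t)/3 + 4*t**3*sin(3*t)/9 - t**3*cos(3*t) + t**2*sin(3*t) + t**2*cos(3*t)/9 - 2*t*sin(3*t)/27 + 4*t*cos(3*t)/3 - 4*sin(3*t)/9 - 29*cos(3*t)/81 + C

Use integration by parts with u = t**4 + 3*t**3 + t**2 - 2*t + 1, dv = sin(3*t) dt, so v = -cos(3*t)/3.
Apply parts 4 times (tabular method): alternate signs, differentiate u down to 0, integrate dv up.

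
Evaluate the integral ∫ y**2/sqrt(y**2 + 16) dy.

y*sqrt(y**2 + 16)/2 - 8*log(y + sqrt(y**2 + 16)) + C

Substitute y = 4·tan(θ), so dy = 4·sec(θ)^2 dθ and the radical becomes sqrt(y**2 + 16) = 4·sec(θ) by the Pythagorean identity.
Integrate the resulting trig expression in θ, then back-substitute tan(θ) = y/4, sec(θ) = sqrt(y**2 + 16)/4 (absorbing any constant into C).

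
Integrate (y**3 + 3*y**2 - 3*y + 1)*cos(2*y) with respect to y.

y**3*sin(2*y)/2 + 3*y**2*sin(2*y)/2 + 3*y**2*cos(2*y)/4 - 9*y*sin(2*y)/4 + 3*y*cos(2*y)/2 - sin(2*y)/4 - 9*cos(2*y)/8 + C

Use integration by parts with u = y**3 + 3*y**2 - 3*y + 1, dv = cos(2*y) dy, so v = sin(2*y)/2.
Apply parts 3 times (tabular method): alternate signs, differentiate u down to 0, integrate dv up.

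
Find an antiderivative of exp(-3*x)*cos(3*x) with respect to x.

exp(-3*x)*sin(3*x)/6 - exp(-3*x)*cos(3*x)/6 + C

Let I denote the integral. Integrate by parts with u = cos(3*x), dv = exp(-3*x) dx, so v = -exp(-3*x)/3: I = -exp(-3*x)*cos(3*x)/3 − ∫ exp(-3*x)*sin(3*x) dx.
Apply parts again with u = sin(3*x), dv = exp(-3*x) dx: ∫ exp(-3*x)*sin(3*x) dx = -exp(-3*x)*sin(3*x)/3 + I. Substituting back brings back I: I = exp(-3*x)*sin(3*x)/3 - exp(-3*x)*cos(3*x)/3 − I.
Solving for I: (1 + 1)·I equals the remaining terms, so I = (1/2)·(exp(-3*x)*sin(3*x)/3 - exp(-3*x)*cos(3*x)/3).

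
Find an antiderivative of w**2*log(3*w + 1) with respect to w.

Use integration by parts with u = log(3*w + 1), dv = w**2 dw.
Then du = 3/(3*w + 1) dw and v = w**3/3.

w**3*log(3*w + 1)/3 - w**3/9 + w**2/18 - w/27 + log(3*w + 1)/81 + C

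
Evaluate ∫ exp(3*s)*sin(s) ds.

Let I denote the integral. Integrate by parts with u = sin(s), dv = exp(3*s) ds, so v = exp(3*s)/3: I = exp(3*s)*sin(s)/3 − (1/3)·∫ exp(3*s)*cos(s) ds.
Apply parts again with u = cos(s), dv = exp(3*s) ds: ∫ exp(3*s)*cos(s) ds = exp(3*s)*cos(s)/3 + (1/3)·I. Substituting back brings back I: I = exp(3*s)*sin(s)/3 - exp(3*s)*cos(s)/9 − (1/9)·I.
Solving for I: (1 + 1/9)·I equals the remaining terms, so I = (9/10)·(exp(3*s)*sin(s)/3 - exp(3*s)*cos(s)/9).

3*exp(3*s)*sin(s)/10 - exp(3*s)*cos(s)/10 + C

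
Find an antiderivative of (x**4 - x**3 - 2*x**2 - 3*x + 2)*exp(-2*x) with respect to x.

Use integration by parts with u = x**4 - x**3 - 2*x**2 - 3*x + 2, dv = exp(-2*x) dx, so v = -exp(-2*x)/2.
Apply parts 4 times (tabular method): alternate signs, differentiate u down to 0, integrate dv up.

(-4*x**4 - 4*x**3 + 2*x**2 + 14*x - 1)*exp(-2*x)/8 + C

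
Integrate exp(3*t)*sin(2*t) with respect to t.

3*exp(3*t)*sin(2*t)/13 - 2*exp(3*t)*cos(2*t)/13 + C

Let I denote the integral. Integrate by parts with u = sin(2*t), dv = exp(3*t) dt, so v = exp(3*t)/3: I = exp(3*t)*sin(2*t)/3 − (2/3)·∫ exp(3*t)*cos(2*t) dt.
Apply parts again with u = cos(2*t), dv = exp(3*t) dt: ∫ exp(3*t)*cos(2*t) dt = exp(3*t)*cos(2*t)/3 + (2/3)·I. Substituting back brings back I: I = exp(3*t)*sin(2*t)/3 - 2*exp(3*t)*cos(2*t)/9 − (4/9)·I.
Solving for I: (1 + 4/9)·I equals the remaining terms, so I = (9/13)·(exp(3*t)*sin(2*t)/3 - 2*exp(3*t)*cos(2*t)/9).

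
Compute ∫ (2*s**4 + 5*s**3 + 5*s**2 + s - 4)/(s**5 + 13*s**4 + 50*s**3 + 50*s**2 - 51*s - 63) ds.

9*log(s - 1)/256 + log(s + 1)/16 - 155*log(s + 3)/64 + 1107*log(s + 7)/256 - 65/(32*s + 96) + C

Factor the denominator: (s - 1)*(s + 1)*(s + 3)**2*(s + 7).
Partial-fraction decomposition: 1107/(256*(s + 7)) - 155/(64*(s + 3)) + 65/(32*(s + 3)**2) + 1/(16*(s + 1)) + 9/(256*(s - 1)).
Integrate each term; A/(s−a) gives A·log|s−a|; A/(s−a)² gives −A/(s−a).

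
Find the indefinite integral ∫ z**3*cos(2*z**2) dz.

z**2*sin(2*z**2)/4 + cos(2*z**2)/8 + C

Let u = z², du = 2z dz; rewrite as (1/2)∫ u^1·cos(2u) du.
Now integrate by parts 1 time.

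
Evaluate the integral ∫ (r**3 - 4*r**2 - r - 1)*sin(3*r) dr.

-r**3*cos(3*r)/3 + r**2*sin(3*r)/3 + 4*r**2*cos(3*r)/3 - 8*r*sin(3*r)/9 + 5*r*cos(3*r)/9 - 5*sin(3*r)/27 + cos(3*r)/27 + C

Use integration by parts with u = r**3 - 4*r**2 - r - 1, dv = sin(3*r) dr, so v = -cos(3*r)/3.
Apply parts 3 times (tabular method): alternate signs, differentiate u down to 0, integrate dv up.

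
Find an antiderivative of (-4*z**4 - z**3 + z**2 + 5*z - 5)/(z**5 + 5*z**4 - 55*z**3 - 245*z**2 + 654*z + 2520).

-5339*log(z - 6)/2574 + 151*log(z - 4)/198 - 11*log(z + 3)/18 + 595*log(z + 5)/99 - 2313*log(z + 7)/286 + C

Factor the denominator: (z - 6)*(z - 4)*(z + 3)*(z + 5)*(z + 7).
Partial-fraction decomposition: -2313/(286*(z + 7)) + 595/(99*(z + 5)) - 11/(18*(z + 3)) + 151/(198*(z - 4)) - 5339/(2574*(z - 6)).
Integrate each term: A/(z−a) contributes A·log|z−a|.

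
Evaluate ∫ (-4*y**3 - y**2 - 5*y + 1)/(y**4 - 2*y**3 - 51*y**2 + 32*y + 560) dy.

-485*log(y - 7)/132 + 97*log(y - 4)/72 + 261*log(y + 4)/88 - 167*log(y + 5)/36 + C

Factor the denominator: (y - 7)*(y - 4)*(y + 4)*(y + 5).
Partial-fraction decomposition: -167/(36*(y + 5)) + 261/(88*(y + 4)) + 97/(72*(y - 4)) - 485/(132*(y - 7)).
Integrate each term: A/(y−a) contributes A·log|y−a|.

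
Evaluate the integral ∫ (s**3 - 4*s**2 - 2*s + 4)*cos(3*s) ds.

s**3*sin(3*s)/3 - 4*s**2*sin(3*s)/3 + s**2*cos(3*s)/3 - 8*s*sin(3*s)/9 - 8*s*cos(3*s)/9 + 44*sin(3*s)/27 - 8*cos(3*s)/27 + C

Use integration by parts with u = s**3 - 4*s**2 - 2*s + 4, dv = cos(3*s) ds, so v = sin(3*s)/3.
Apply parts 3 times (tabular method): alternate signs, differentiate u down to 0, integrate dv up.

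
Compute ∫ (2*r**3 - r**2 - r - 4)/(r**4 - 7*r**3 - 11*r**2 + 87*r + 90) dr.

386*log(r - 6)/63 - 9*log(r - 5)/2 - log(r + 1)/14 + 4*log(r + 3)/9 + C

Factor the denominator: (r - 6)*(r - 5)*(r + 1)*(r + 3).
Partial-fraction decomposition: 4/(9*(r + 3)) - 1/(14*(r + 1)) - 9/(2*(r - 5)) + 386/(63*(r - 6)).
Integrate each term: A/(r−a) contributes A·log|r−a|.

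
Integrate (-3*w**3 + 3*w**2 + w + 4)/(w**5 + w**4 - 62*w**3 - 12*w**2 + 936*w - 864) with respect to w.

-53*log(w - 6)/144 + 17*log(w - 4)/75 + log(w - 1)/147 + 23741*log(w + 6)/176400 + 377/(420*w + 2520) + C

Factor the denominator: (w - 6)*(w - 4)*(w - 1)*(w + 6)**2.
Partial-fraction decomposition: 23741/(176400*(w + 6)) - 377/(420*(w + 6)**2) + 1/(147*(w - 1)) + 17/(75*(w - 4)) - 53/(144*(w - 6)).
Integrate each term; A/(w−a) gives A·log|w−a|; A/(w−a)² gives −A/(w−a).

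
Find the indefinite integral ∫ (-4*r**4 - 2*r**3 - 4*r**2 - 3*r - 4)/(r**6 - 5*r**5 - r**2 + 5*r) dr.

Factor the denominator: r*(r - 5)*(r - 1)*(r + 1)*(r**2 + 1).
Partial-fraction decomposition: (19*r - 9)/(52*(r**2 + 1)) + 7/(24*(r + 1)) + 17/(16*(r - 1)) - 2869/(3120*(r - 5)) - 4/(5*r).
Integrate each term; A/(r−a) gives A·log|r−a|; the (Br+D)/(r²+p²) term gives a log and an atan.

-4*log(r)/5 - 2869*log(r - 5)/3120 + 17*log(r - 1)/16 + 7*log(r + 1)/24 + 19*log(r**2 + 1)/104 - 9*atan(r)/52 + C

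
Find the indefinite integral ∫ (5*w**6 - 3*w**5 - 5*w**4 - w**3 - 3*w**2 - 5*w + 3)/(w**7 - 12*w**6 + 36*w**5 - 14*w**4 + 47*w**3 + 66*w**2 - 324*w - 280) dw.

Factor the denominator: (w - 7)*(w - 5)*(w - 2)*(w + 1)**2*(w**2 + 4).
Partial-fraction decomposition: -7*(7829*w - 27294)/(307400*(w**2 + 4)) + 79/(3200*(w + 1)) - 1/(80*(w + 1)**2) + 13/(120*(w - 2)) - 7267/(696*(w - 5)) + 525297/(33920*(w - 7)).
Integrate each term; A/(w−a) gives A·log|w−a|; the (Bw+D)/(w²+p²) term gives a log and an atan.

525297*log(w - 7)/33920 - 7267*log(w - 5)/696 + 13*log(w - 2)/120 + 79*log(w + 1)/3200 - 54803*log(w**2 + 4)/614800 + 95529*atan(w/2)/307400 + 1/(80*w + 80) + C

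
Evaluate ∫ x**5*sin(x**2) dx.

-x**4*cos(x**2)/2 + x**2*sin(x**2) + cos(x**2) + C

Let u = x², du = 2x dx; rewrite as (1/2)∫ u^2·sin(1u) du.
Now integrate by parts 2 times.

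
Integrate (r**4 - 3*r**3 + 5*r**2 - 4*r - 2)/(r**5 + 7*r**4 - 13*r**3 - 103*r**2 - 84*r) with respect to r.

log(r)/42 + 9*log(r - 4)/110 + 11*log(r + 1)/60 - 31*log(r + 3)/24 + 3701*log(r + 7)/1848 + C

Factor the denominator: r*(r - 4)*(r + 1)*(r + 3)*(r + 7).
Partial-fraction decomposition: 3701/(1848*(r + 7)) - 31/(24*(r + 3)) + 11/(60*(r + 1)) + 9/(110*(r - 4)) + 1/(42*r).
Integrate each term: A/(r−a) contributes A·log|r−a|.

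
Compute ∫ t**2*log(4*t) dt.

Use integration by parts with u = log(4*t), dv = t**2 dt.
Then du = 1/t dt and v = t**3/3.

t**3*(log(t) + 2*log(2))/3 - t**3/9 + C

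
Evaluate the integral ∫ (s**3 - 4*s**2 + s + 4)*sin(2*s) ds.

-s**3*cos(2*s)/2 + 3*s**2*sin(2*s)/4 + 2*s**2*cos(2*s) - 2*s*sin(2*s) + s*cos(2*s)/4 - sin(2*s)/8 - 3*cos(2*s) + C

Use integration by parts with u = s**3 - 4*s**2 + s + 4, dv = sin(2*s) ds, so v = -cos(2*s)/2.
Apply parts 3 times (tabular method): alternate signs, differentiate u down to 0, integrate dv up.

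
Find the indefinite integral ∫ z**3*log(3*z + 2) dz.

z**4*log(3*z + 2)/4 - z**4/16 + z**3/18 - z**2/18 + 2*z/27 - 4*log(3*z + 2)/81 + C

Use integration by parts with u = log(3*z + 2), dv = z**3 dz.
Then du = 3/(3*z + 2) dz and v = z**4/4.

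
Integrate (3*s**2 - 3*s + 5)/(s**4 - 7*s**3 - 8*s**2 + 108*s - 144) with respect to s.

Factor the denominator: (s - 6)*(s - 3)*(s - 2)*(s + 4).
Partial-fraction decomposition: -13/(84*(s + 4)) + 11/(24*(s - 2)) - 23/(21*(s - 3)) + 19/(24*(s - 6)).
Integrate each term: A/(s−a) contributes A·log|s−a|.

19*log(s - 6)/24 - 23*log(s - 3)/21 + 11*log(s - 2)/24 - 13*log(s + 4)/84 + C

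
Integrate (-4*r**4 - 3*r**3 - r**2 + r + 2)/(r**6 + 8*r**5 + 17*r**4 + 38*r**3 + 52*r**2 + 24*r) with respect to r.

log(r)/12 - 44*log(r + 1)/125 + 286*log(r + 6)/375 - 247*log(r**2 + 4)/1000 + 23*atan(r/2)/250 - 1/(25*r + 25) + C

Factor the denominator: r*(r + 1)**2*(r + 6)*(r**2 + 4).
Partial-fraction decomposition: -(247*r - 92)/(500*(r**2 + 4)) + 286/(375*(r + 6)) - 44/(125*(r + 1)) + 1/(25*(r + 1)**2) + 1/(12*r).
Integrate each term; A/(r−a) gives A·log|r−a|; the (Br+D)/(r²+p²) term gives a log and an atan.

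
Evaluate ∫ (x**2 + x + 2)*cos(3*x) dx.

Use integration by parts with u = x**2 + x + 2, dv = cos(3*x) dx, so v = sin(3*x)/3.
Apply parts 2 times (tabular method): alternate signs, differentiate u down to 0, integrate dv up.

x**2*sin(3*x)/3 + x*sin(3*x)/3 + 2*x*cos(3*x)/9 + 16*sin(3*x)/27 + cos(3*x)/9 + C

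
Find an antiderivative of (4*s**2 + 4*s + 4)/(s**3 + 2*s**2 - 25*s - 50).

Factor the denominator: (s - 5)*(s + 2)*(s + 5).
Partial-fraction decomposition: 14/(5*(s + 5)) - 4/(7*(s + 2)) + 62/(35*(s - 5)).
Integrate each term: A/(s−a) contributes A·log|s−a|.

62*log(s - 5)/35 - 4*log(s + 2)/7 + 14*log(s + 5)/5 + C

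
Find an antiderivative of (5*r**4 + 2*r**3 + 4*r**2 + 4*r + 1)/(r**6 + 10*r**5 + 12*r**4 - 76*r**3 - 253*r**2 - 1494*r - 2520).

1489*log(r - 4)/14850 - 73*log(r + 2)/1170 + 739*log(r + 5)/459 - 2872*log(r + 7)/1595 + 24471*log(r**2 + 9)/320450 - 12841*atan(r/3)/480675 + C

Factor the denominator: (r - 4)*(r + 2)*(r + 5)*(r + 7)*(r**2 + 9).
Partial-fraction decomposition: (24471*r - 12841)/(160225*(r**2 + 9)) - 2872/(1595*(r + 7)) + 739/(459*(r + 5)) - 73/(1170*(r + 2)) + 1489/(14850*(r - 4)).
Integrate each term; A/(r−a) gives A·log|r−a|; the (Br+D)/(r²+p²) term gives a log and an atan.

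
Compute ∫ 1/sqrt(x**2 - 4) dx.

Substitute x = 2·sec(θ), so dx = 2·sec(θ)*tan(θ) dθ and the radical becomes sqrt(x**2 - 4) = 2·tan(θ) by the Pythagorean identity.
Integrate the resulting trig expression in θ, then back-substitute sec(θ) = x/2, tan(θ) = sqrt(x**2 - 4)/2 (absorbing any constant into C).

log(x + sqrt(x**2 - 4)) + C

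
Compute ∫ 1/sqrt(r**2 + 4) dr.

Substitute r = 2·tan(θ), so dr = 2·sec(θ)^2 dθ and the radical becomes sqrt(r**2 + 4) = 2·sec(θ) by the Pythagorean identity.
Integrate the resulting trig expression in θ, then back-substitute tan(θ) = r/2, sec(θ) = sqrt(r**2 + 4)/2 (absorbing any constant into C).

log(r + sqrt(r**2 + 4)) + C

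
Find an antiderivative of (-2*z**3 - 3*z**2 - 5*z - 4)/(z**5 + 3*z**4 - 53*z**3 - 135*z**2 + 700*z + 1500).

-12868*log(z - 5)/148225 + 5*log(z + 2)/294 - 49*log(z + 5)/75 + 175*log(z + 6)/242 + 177/(385*z - 1925) + C

Factor the denominator: (z - 5)**2*(z + 2)*(z + 5)*(z + 6).
Partial-fraction decomposition: 175/(242*(z + 6)) - 49/(75*(z + 5)) + 5/(294*(z + 2)) - 12868/(148225*(z - 5)) - 177/(385*(z - 5)**2).
Integrate each term; A/(z−a) gives A·log|z−a|; A/(z−a)² gives −A/(z−a).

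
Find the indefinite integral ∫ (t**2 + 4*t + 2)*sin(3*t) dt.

-t**2*cos(3*t)/3 + 2*t*sin(3*t)/9 - 4*t*cos(3*t)/3 + 4*sin(3*t)/9 - 16*cos(3*t)/27 + C

Use integration by parts with u = t**2 + 4*t + 2, dv = sin(3*t) dt, so v = -cos(3*t)/3.
Apply parts 2 times (tabular method): alternate signs, differentiate u down to 0, integrate dv up.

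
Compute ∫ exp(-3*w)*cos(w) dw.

Let I denote the integral. Integrate by parts with u = cos(w), dv = exp(-3*w) dw, so v = -exp(-3*w)/3: I = -exp(-3*w)*cos(w)/3 − (1/3)·∫ exp(-3*w)*sin(w) dw.
Apply parts again with u = sin(w), dv = exp(-3*w) dw: ∫ exp(-3*w)*sin(w) dw = -exp(-3*w)*sin(w)/3 + (1/3)·I. Substituting back brings back I: I = exp(-3*w)*sin(w)/9 - exp(-3*w)*cos(w)/3 − (1/9)·I.
Solving for I: (1 + 1/9)·I equals the remaining terms, so I = (9/10)·(exp(-3*w)*sin(w)/9 - exp(-3*w)*cos(w)/3).

exp(-3*w)*sin(w)/10 - 3*exp(-3*w)*cos(w)/10 + C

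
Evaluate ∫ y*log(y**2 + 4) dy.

Let u = y**2 + 4, so du = (2*y) dy.
The integral becomes (1/2)·∫ log(u) du; integrate by parts with u′=log(u), dv′=du.

y**2*log(y**2 + 4)/2 - y**2/2 + 2*log(y**2 + 4) + C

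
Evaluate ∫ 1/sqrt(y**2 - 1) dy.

Substitute y = sec(θ), so dy = sec(θ)*tan(θ) dθ and the radical becomes sqrt(y**2 - 1) = tan(θ) by the Pythagorean identity.
Integrate the resulting trig expression in θ, then back-substitute sec(θ) = y, tan(θ) = sqrt(y**2 - 1) (absorbing any constant into C).

log(y + sqrt(y**2 - 1)) + C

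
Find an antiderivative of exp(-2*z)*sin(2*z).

-exp(-2*z)*sin(2*z)/4 - exp(-2*z)*cos(2*z)/4 + C

Let I denote the integral. Integrate by parts with u = sin(2*z), dv = exp(-2*z) dz, so v = -exp(-2*z)/2: I = -exp(-2*z)*sin(2*z)/2 + ∫ exp(-2*z)*cos(2*z) dz.
Apply parts again with u = cos(2*z), dv = exp(-2*z) dz: ∫ exp(-2*z)*cos(2*z) dz = -exp(-2*z)*cos(2*z)/2 − I. Substituting back brings back I: I = -exp(-2*z)*sin(2*z)/2 - exp(-2*z)*cos(2*z)/2 − I.
Solving for I: (1 + 1)·I equals the remaining terms, so I = (1/2)·(-exp(-2*z)*sin(2*z)/2 - exp(-2*z)*cos(2*z)/2).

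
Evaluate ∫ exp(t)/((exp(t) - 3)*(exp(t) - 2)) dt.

log(exp(t) - 3) - log(exp(t) - 2) + C

Let u = e^t, du = e^t dt.
The integral becomes ∫ du/((u-2)(u-3)); decompose into partial fractions.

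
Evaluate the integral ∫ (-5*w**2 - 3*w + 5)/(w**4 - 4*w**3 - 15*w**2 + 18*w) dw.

5*log(w)/18 - 193*log(w - 6)/270 + 3*log(w - 1)/20 + 31*log(w + 3)/108 + C

Factor the denominator: w*(w - 6)*(w - 1)*(w + 3).
Partial-fraction decomposition: 31/(108*(w + 3)) + 3/(20*(w - 1)) - 193/(270*(w - 6)) + 5/(18*w).
Integrate each term: A/(w−a) contributes A·log|w−a|.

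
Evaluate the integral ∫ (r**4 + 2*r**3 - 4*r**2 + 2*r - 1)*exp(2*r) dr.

Use integration by parts with u = r**4 + 2*r**3 - 4*r**2 + 2*r - 1, dv = exp(2*r) dr, so v = exp(2*r)/2.
Apply parts 4 times (tabular method): alternate signs, differentiate u down to 0, integrate dv up.

(r**4 - 4*r**2 + 6*r - 4)*exp(2*r)/2 + C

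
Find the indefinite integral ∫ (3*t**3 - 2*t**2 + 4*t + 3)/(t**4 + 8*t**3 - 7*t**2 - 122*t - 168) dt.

Factor the denominator: (t - 4)*(t + 2)*(t + 3)*(t + 7).
Partial-fraction decomposition: 288/(55*(t + 7)) - 27/(7*(t + 3)) + 37/(30*(t + 2)) + 179/(462*(t - 4)).
Integrate each term: A/(t−a) contributes A·log|t−a|.

179*log(t - 4)/462 + 37*log(t + 2)/30 - 27*log(t + 3)/7 + 288*log(t + 7)/55 + C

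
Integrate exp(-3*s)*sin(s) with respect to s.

-3*exp(-3*s)*sin(s)/10 - exp(-3*s)*cos(s)/10 + C

Let I denote the integral. Integrate by parts with u = sin(s), dv = exp(-3*s) ds, so v = -exp(-3*s)/3: I = -exp(-3*s)*sin(s)/3 + (1/3)·∫ exp(-3*s)*cos(s) ds.
Apply parts again with u = cos(s), dv = exp(-3*s) ds: ∫ exp(-3*s)*cos(s) ds = -exp(-3*s)*cos(s)/3 − (1/3)·I. Substituting back brings back I: I = -exp(-3*s)*sin(s)/3 - exp(-3*s)*cos(s)/9 − (1/9)·I.
Solving for I: (1 + 1/9)·I equals the remaining terms, so I = (9/10)·(-exp(-3*s)*sin(s)/3 - exp(-3*s)*cos(s)/9).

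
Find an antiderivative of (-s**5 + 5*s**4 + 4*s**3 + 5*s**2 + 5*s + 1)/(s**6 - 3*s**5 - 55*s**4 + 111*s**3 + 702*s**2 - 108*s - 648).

-1945763*log(s - 6)/4762800 + 19*log(s - 1)/1400 - 3*log(s + 1)/980 + 571*log(s + 3)/1944 - 13543*log(s + 6)/15120 + 221/(3780*s - 22680) + C

Factor the denominator: (s - 6)**2*(s - 1)*(s + 1)*(s + 3)*(s + 6).
Partial-fraction decomposition: -13543/(15120*(s + 6)) + 571/(1944*(s + 3)) - 3/(980*(s + 1)) + 19/(1400*(s - 1)) - 1945763/(4762800*(s - 6)) - 221/(3780*(s - 6)**2).
Integrate each term; A/(s−a) gives A·log|s−a|; A/(s−a)² gives −A/(s−a).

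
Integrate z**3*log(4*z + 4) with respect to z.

z**4*log(4*z + 4)/4 - z**4/16 + z**3/12 - z**2/8 + z/4 - log(z + 1)/4 + C

Use integration by parts with u = log(4*z + 4), dv = z**3 dz.
Then du = 4/(4*z + 4) dz and v = z**4/4.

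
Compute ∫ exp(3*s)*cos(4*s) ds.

Let I denote the integral. Integrate by parts with u = cos(4*s), dv = exp(3*s) ds, so v = exp(3*s)/3: I = exp(3*s)*cos(4*s)/3 + (4/3)·∫ exp(3*s)*sin(4*s) ds.
Apply parts again with u = sin(4*s), dv = exp(3*s) ds: ∫ exp(3*s)*sin(4*s) ds = exp(3*s)*sin(4*s)/3 − (4/3)·I. Substituting back brings back I: I = 4*exp(3*s)*sin(4*s)/9 + exp(3*s)*cos(4*s)/3 − (16/9)·I.
Solving for I: (1 + 16/9)·I equals the remaining terms, so I = (9/25)·(4*exp(3*s)*sin(4*s)/9 + exp(3*s)*cos(4*s)/3).

4*exp(3*s)*sin(4*s)/25 + 3*exp(3*s)*cos(4*s)/25 + C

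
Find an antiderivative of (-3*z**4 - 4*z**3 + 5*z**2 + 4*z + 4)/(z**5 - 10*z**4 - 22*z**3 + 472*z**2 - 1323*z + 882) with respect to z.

-1383*log(z - 7)/56 + 4544*log(z - 6)/195 - 29*log(z - 3)/24 - log(z - 1)/80 - 561*log(z + 7)/1456 + C

Factor the denominator: (z - 7)*(z - 6)*(z - 3)*(z - 1)*(z + 7).
Partial-fraction decomposition: -561/(1456*(z + 7)) - 1/(80*(z - 1)) - 29/(24*(z - 3)) + 4544/(195*(z - 6)) - 1383/(56*(z - 7)).
Integrate each term: A/(z−a) contributes A·log|z−a|.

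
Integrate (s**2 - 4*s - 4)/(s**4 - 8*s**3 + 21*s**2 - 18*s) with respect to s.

2*log(s)/9 + 34*log(s - 3)/9 - 4*log(s - 2) + 7/(3*s - 9) + C

Factor the denominator: s*(s - 3)**2*(s - 2).
Partial-fraction decomposition: -4/(s - 2) + 34/(9*(s - 3)) - 7/(3*(s - 3)**2) + 2/(9*s).
Integrate each term; A/(s−a) gives A·log|s−a|; A/(s−a)² gives −A/(s−a).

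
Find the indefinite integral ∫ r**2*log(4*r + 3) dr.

Use integration by parts with u = log(4*r + 3), dv = r**2 dr.
Then du = 4/(4*r + 3) dr and v = r**3/3.

r**3*log(4*r + 3)/3 - r**3/9 + r**2/8 - 3*r/16 + 9*log(4*r + 3)/64 + C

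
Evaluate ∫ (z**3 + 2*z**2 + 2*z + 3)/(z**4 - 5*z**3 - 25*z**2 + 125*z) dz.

Factor the denominator: z*(z - 5)**2*(z + 5).
Partial-fraction decomposition: 41/(250*(z + 5)) + 203/(250*(z - 5)) + 94/(25*(z - 5)**2) + 3/(125*z).
Integrate each term; A/(z−a) gives A·log|z−a|; A/(z−a)² gives −A/(z−a).

3*log(z)/125 + 203*log(z - 5)/250 + 41*log(z + 5)/250 - 94/(25*z - 125) + C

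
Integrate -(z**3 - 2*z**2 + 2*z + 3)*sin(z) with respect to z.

z**3*cos(z) - 3*z**2*sin(z) - 2*z**2*cos(z) + 4*z*sin(z) - 4*z*cos(z) + 4*sin(z) + 7*cos(z) + C

Use integration by parts with u = z**3 - 2*z**2 + 2*z + 3, dv = -sin(z) dz, so v = cos(z).
Apply parts 3 times (tabular method): alternate signs, differentiate u down to 0, integrate dv up.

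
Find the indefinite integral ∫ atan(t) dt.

t*atan(t) - log(t**2 + 1)/2 + C

Use integration by parts with u = arctan(t), dv = dt.
Then du = 1/(t**2 + 1) dt.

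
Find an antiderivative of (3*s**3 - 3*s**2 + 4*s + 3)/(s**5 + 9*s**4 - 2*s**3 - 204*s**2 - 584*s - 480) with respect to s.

323*log(s - 5)/4851 - 2153*log(s + 2)/1568 + 253*log(s + 4)/72 - 777*log(s + 6)/352 - 41/(56*s + 112) + C

Factor the denominator: (s - 5)*(s + 2)**2*(s + 4)*(s + 6).
Partial-fraction decomposition: -777/(352*(s + 6)) + 253/(72*(s + 4)) - 2153/(1568*(s + 2)) + 41/(56*(s + 2)**2) + 323/(4851*(s - 5)).
Integrate each term; A/(s−a) gives A·log|s−a|; A/(s−a)² gives −A/(s−a).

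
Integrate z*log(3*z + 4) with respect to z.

Use integration by parts with u = log(3*z + 4), dv = z dz.
Then du = 3/(3*z + 4) dz and v = z**2/2.

z**2*log(3*z + 4)/2 - z**2/4 + 2*z/3 - 8*log(3*z + 4)/9 + C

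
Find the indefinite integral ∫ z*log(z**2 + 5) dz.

z**2*log(z**2 + 5)/2 - z**2/2 + 5*log(z**2 + 5)/2 + C

Let u = z**2 + 5, so du = (2*z) dz.
The integral becomes (1/2)·∫ log(u) du; integrate by parts with u′=log(u), dv′=du.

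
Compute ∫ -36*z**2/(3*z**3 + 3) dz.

-4*log(3*z**3 + 3) + C

Let u = 3*z**3 + 3, so du = (9*z**2) dz.
Rewriting, the integral becomes -4·∫ 1/u du = -4·log(u).
Substituting back, u = 3*z**3 + 3.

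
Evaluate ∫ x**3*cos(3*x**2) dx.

Let u = x², du = 2x dx; rewrite as (1/2)∫ u^1·cos(3u) du.
Now integrate by parts 1 time.

x**2*sin(3*x**2)/6 + cos(3*x**2)/18 + C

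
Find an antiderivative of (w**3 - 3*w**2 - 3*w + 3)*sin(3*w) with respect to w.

-w**3*cos(3*w)/3 + w**2*sin(3*w)/3 + w**2*cos(3*w) - 2*w*sin(3*w)/3 + 11*w*cos(3*w)/9 - 11*sin(3*w)/27 - 11*cos(3*w)/9 + C

Use integration by parts with u = w**3 - 3*w**2 - 3*w + 3, dv = sin(3*w) dw, so v = -cos(3*w)/3.
Apply parts 3 times (tabular method): alternate signs, differentiate u down to 0, integrate dv up.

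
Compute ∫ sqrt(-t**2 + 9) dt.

Substitute t = 3·sin(θ), so dt = 3·cos(θ) dθ and the radical becomes sqrt(-t**2 + 9) = 3·cos(θ) by the Pythagorean identity.
Integrate the resulting trig expression in θ, then back-substitute θ = asin(t/3), sin(θ) = t/3, cos(θ) = sqrt(-t**2 + 9)/3 (absorbing any constant into C).

t*sqrt(-t**2 + 9)/2 + 9*asin(t/3)/2 + C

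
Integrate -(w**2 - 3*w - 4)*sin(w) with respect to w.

Use integration by parts with u = w**2 - 3*w - 4, dv = -sin(w) dw, so v = cos(w).
Apply parts 2 times (tabular method): alternate signs, differentiate u down to 0, integrate dv up.

w**2*cos(w) - 2*w*sin(w) - 3*w*cos(w) + 3*sin(w) - 6*cos(w) + C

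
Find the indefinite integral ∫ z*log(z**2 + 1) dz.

Let u = z**2 + 1, so du = (2*z) dz.
The integral becomes (1/2)·∫ log(u) du; integrate by parts with u′=log(u), dv′=du.

z**2*log(z**2 + 1)/2 - z**2/2 + log(z**2 + 1)/2 + C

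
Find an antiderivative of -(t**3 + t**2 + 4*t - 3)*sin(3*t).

t**3*cos(3*t)/3 - t**2*sin(3*t)/3 + t**2*cos(3*t)/3 - 2*t*sin(3*t)/9 + 10*t*cos(3*t)/9 - 10*sin(3*t)/27 - 29*cos(3*t)/27 + C

Use integration by parts with u = t**3 + t**2 + 4*t - 3, dv = -sin(3*t) dt, so v = cos(3*t)/3.
Apply parts 3 times (tabular method): alternate signs, differentiate u down to 0, integrate dv up.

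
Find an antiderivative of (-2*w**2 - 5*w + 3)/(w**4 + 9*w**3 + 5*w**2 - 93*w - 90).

-5*log(w - 3)/48 - 3*log(w + 1)/40 - 11*log(w + 5)/16 + 13*log(w + 6)/15 + C

Factor the denominator: (w - 3)*(w + 1)*(w + 5)*(w + 6).
Partial-fraction decomposition: 13/(15*(w + 6)) - 11/(16*(w + 5)) - 3/(40*(w + 1)) - 5/(48*(w - 3)).
Integrate each term: A/(w−a) contributes A·log|w−a|.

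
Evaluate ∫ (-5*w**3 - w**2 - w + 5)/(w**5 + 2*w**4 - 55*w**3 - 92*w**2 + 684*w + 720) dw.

Factor the denominator: (w - 6)*(w - 4)*(w + 1)*(w + 5)*(w + 6).
Partial-fraction decomposition: 211/(120*(w + 6)) - 305/(198*(w + 5)) + 1/(70*(w + 1)) + 67/(180*(w - 4)) - 1117/(1848*(w - 6)).
Integrate each term: A/(w−a) contributes A·log|w−a|.

-1117*log(w - 6)/1848 + 67*log(w - 4)/180 + log(w + 1)/70 - 305*log(w + 5)/198 + 211*log(w + 6)/120 + C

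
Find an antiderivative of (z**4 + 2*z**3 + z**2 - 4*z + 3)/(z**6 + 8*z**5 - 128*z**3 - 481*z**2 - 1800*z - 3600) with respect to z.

Factor the denominator: (z - 5)*(z + 4)**2*(z + 5)*(z**2 + 9).
Partial-fraction decomposition: (754*z + 1059)/(21250*(z**2 + 9)) - 423/(340*(z + 5)) + 59564/(50625*(z + 4)) - 163/(225*(z + 4)**2) + 883/(27540*(z - 5)).
Integrate each term; A/(z−a) gives A·log|z−a|; the (Bz+D)/(z²+p²) term gives a log and an atan.

883*log(z - 5)/27540 + 59564*log(z + 4)/50625 - 423*log(z + 5)/340 + 377*log(z**2 + 9)/21250 + 353*atan(z/3)/21250 + 163/(225*z + 900) + C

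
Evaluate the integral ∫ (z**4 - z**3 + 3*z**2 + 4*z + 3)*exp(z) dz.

(z**4 - 5*z**3 + 18*z**2 - 32*z + 35)*exp(z) + C

Use integration by parts with u = z**4 - z**3 + 3*z**2 + 4*z + 3, dv = exp(z) dz, so v = exp(z).
Apply parts 4 times (tabular method): alternate signs, differentiate u down to 0, integrate dv up.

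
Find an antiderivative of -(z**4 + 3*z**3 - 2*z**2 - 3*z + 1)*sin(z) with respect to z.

Use integration by parts with u = z**4 + 3*z**3 - 2*z**2 - 3*z + 1, dv = -sin(z) dz, so v = cos(z).
Apply parts 4 times (tabular method): alternate signs, differentiate u down to 0, integrate dv up.

z**4*cos(z) - 4*z**3*sin(z) + 3*z**3*cos(z) - 9*z**2*sin(z) - 14*z**2*cos(z) + 28*z*sin(z) - 21*z*cos(z) + 21*sin(z) + 29*cos(z) + C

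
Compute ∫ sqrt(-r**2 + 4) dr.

r*sqrt(-r**2 + 4)/2 + 2*asin(r/2) + C

Substitute r = 2·sin(θ), so dr = 2·cos(θ) dθ and the radical becomes sqrt(-r**2 + 4) = 2·cos(θ) by the Pythagorean identity.
Integrate the resulting trig expression in θ, then back-substitute θ = asin(r/2), sin(θ) = r/2, cos(θ) = sqrt(-r**2 + 4)/2 (absorbing any constant into C).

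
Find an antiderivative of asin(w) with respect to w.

w*asin(w) + sqrt(-w**2 + 1) + C

Use integration by parts with u = arcsin(w), dv = dw.
Then du = 1/sqrt(-w**2 + 1) dw.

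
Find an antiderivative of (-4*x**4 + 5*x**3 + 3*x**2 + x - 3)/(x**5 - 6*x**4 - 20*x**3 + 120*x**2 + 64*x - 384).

Factor the denominator: (x - 6)*(x - 4)*(x - 2)*(x + 2)*(x + 4).
Partial-fraction decomposition: -1303/(960*(x + 4)) + 97/(384*(x + 2)) - 13/(192*(x - 2)) + 655/(192*(x - 4)) - 3993/(640*(x - 6)).
Integrate each term: A/(x−a) contributes A·log|x−a|.

-3993*log(x - 6)/640 + 655*log(x - 4)/192 - 13*log(x - 2)/192 + 97*log(x + 2)/384 - 1303*log(x + 4)/960 + C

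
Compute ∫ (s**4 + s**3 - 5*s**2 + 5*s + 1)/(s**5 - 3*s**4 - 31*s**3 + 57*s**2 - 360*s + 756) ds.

39*log(s - 7)/58 - 3*log(s - 2)/104 + 67*log(s + 6)/360 + 5779*log(s**2 + 9)/67860 + 5287*atan(s/3)/33930 + C

Factor the denominator: (s - 7)*(s - 2)*(s + 6)*(s**2 + 9).
Partial-fraction decomposition: (5779*s + 15861)/(33930*(s**2 + 9)) + 67/(360*(s + 6)) - 3/(104*(s - 2)) + 39/(58*(s - 7)).
Integrate each term; A/(s−a) gives A·log|s−a|; the (Bs+D)/(s²+p²) term gives a log and an atan.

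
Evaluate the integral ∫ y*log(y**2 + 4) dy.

Let u = y**2 + 4, so du = (2*y) dy.
The integral becomes (1/2)·∫ log(u) du; integrate by parts with u′=log(u), dv′=du.

y**2*log(y**2 + 4)/2 - y**2/2 + 2*log(y**2 + 4) + C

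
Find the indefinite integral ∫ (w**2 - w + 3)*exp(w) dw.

(w**2 - 3*w + 6)*exp(w) + C

Use integration by parts with u = w**2 - w + 3, dv = exp(w) dw, so v = exp(w).
Apply parts 2 times (tabular method): alternate signs, differentiate u down to 0, integrate dv up.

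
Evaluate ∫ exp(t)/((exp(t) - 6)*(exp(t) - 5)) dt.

Let u = e^t, du = e^t dt.
The integral becomes ∫ du/((u-5)(u-6)); decompose into partial fractions.

log(exp(t) - 6) - log(exp(t) - 5) + C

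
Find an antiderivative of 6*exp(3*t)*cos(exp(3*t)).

Let u = exp(3*t), so du = (3*exp(3*t)) dt.
Rewriting, the integral becomes 2·∫ cos(u) du = 2·sin(u).
Substituting back, u = exp(3*t).

2*sin(exp(3*t)) + C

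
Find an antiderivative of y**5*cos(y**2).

Let u = y², du = 2y dy; rewrite as (1/2)∫ u^2·cos(1u) du.
Now integrate by parts 2 times.

y**4*sin(y**2)/2 + y**2*cos(y**2) - sin(y**2) + C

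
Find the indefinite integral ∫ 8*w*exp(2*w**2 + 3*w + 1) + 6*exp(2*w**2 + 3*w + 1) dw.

Let u = 2*w**2 + 3*w + 1, so du = (4*w + 3) dw.
Rewriting, the integral becomes 2·∫ e^u du = 2·e^u.
Substituting back, u = 2*w**2 + 3*w + 1.

2*exp(2*w**2 + 3*w + 1) + C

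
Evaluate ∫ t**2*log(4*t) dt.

Use integration by parts with u = log(4*t), dv = t**2 dt.
Then du = 1/t dt and v = t**3/3.

t**3*(log(t) + 2*log(2))/3 - t**3/9 + C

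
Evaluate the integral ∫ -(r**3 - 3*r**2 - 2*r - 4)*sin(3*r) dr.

r**3*cos(3*r)/3 - r**2*sin(3*r)/3 - r**2*cos(3*r) + 2*r*sin(3*r)/3 - 8*r*cos(3*r)/9 + 8*sin(3*r)/27 - 10*cos(3*r)/9 + C

Use integration by parts with u = r**3 - 3*r**2 - 2*r - 4, dv = -sin(3*r) dr, so v = cos(3*r)/3.
Apply parts 3 times (tabular method): alternate signs, differentiate u down to 0, integrate dv up.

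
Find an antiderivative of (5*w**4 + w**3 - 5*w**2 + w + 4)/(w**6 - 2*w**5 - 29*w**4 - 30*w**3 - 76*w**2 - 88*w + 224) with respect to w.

673*log(w - 7)/1749 - log(w - 1)/75 + log(w + 2)/8 - 142*log(w + 4)/275 + 211*log(w**2 + 4)/21200 + 2673*atan(w/2)/10600 + C

Factor the denominator: (w - 7)*(w - 1)*(w + 2)*(w + 4)*(w**2 + 4).
Partial-fraction decomposition: (211*w + 5346)/(10600*(w**2 + 4)) - 142/(275*(w + 4)) + 1/(8*(w + 2)) - 1/(75*(w - 1)) + 673/(1749*(w - 7)).
Integrate each term; A/(w−a) gives A·log|w−a|; the (Bw+D)/(w²+p²) term gives a log and an atan.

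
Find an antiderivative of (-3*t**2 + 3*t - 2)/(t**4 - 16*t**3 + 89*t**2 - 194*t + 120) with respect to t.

-46*log(t - 6)/5 + 31*log(t - 5)/2 - 19*log(t - 4)/3 + log(t - 1)/30 + C

Factor the denominator: (t - 6)*(t - 5)*(t - 4)*(t - 1).
Partial-fraction decomposition: 1/(30*(t - 1)) - 19/(3*(t - 4)) + 31/(2*(t - 5)) - 46/(5*(t - 6)).
Integrate each term: A/(t−a) contributes A·log|t−a|.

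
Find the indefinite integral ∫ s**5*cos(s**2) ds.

s**4*sin(s**2)/2 + s**2*cos(s**2) - sin(s**2) + C

Let u = s², du = 2s ds; rewrite as (1/2)∫ u^2·cos(1u) du.
Now integrate by parts 2 times.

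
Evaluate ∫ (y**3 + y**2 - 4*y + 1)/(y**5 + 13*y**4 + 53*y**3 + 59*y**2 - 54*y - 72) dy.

-log(y - 1)/280 - log(y + 1)/12 - 5*log(y + 3)/24 + 31*log(y + 4)/30 - 31*log(y + 6)/42 + C

Factor the denominator: (y - 1)*(y + 1)*(y + 3)*(y + 4)*(y + 6).
Partial-fraction decomposition: -31/(42*(y + 6)) + 31/(30*(y + 4)) - 5/(24*(y + 3)) - 1/(12*(y + 1)) - 1/(280*(y - 1)).
Integrate each term: A/(y−a) contributes A·log|y−a|.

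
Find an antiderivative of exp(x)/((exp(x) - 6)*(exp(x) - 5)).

Let u = e^x, du = e^x dx.
The integral becomes ∫ du/((u-6)(u-5)); decompose into partial fractions.

log(exp(x) - 6) - log(exp(x) - 5) + C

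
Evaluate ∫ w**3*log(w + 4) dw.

Use integration by parts with u = log(w + 4), dv = w**3 dw.
Then du = 1/(w + 4) dw and v = w**4/4.

w**4*log(w + 4)/4 - w**4/16 + w**3/3 - 2*w**2 + 16*w - 64*log(w + 4) + C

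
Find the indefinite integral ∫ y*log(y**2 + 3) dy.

y**2*log(y**2 + 3)/2 - y**2/2 + 3*log(y**2 + 3)/2 + C

Let u = y**2 + 3, so du = (2*y) dy.
The integral becomes (1/2)·∫ log(u) du; integrate by parts with u′=log(u), dv′=du.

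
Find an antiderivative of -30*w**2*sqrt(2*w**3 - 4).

-10*(2*w**3 - 4)**(3/2)/3 + C

Let u = 2*w**3 - 4, so du = (6*w**2) dw.
Rewriting, the integral becomes -5·∫ √u du = -5·(2/3)u^(3/2).
Substituting back, u = 2*w**3 - 4.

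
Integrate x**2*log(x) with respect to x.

x**3*log(x)/3 - x**3/9 + C

Use integration by parts with u = log(x), dv = x**2 dx.
Then du = 1/x dx and v = x**3/3.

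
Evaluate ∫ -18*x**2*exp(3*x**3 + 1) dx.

-2*exp(3*x**3 + 1) + C

Let u = 3*x**3 + 1, so du = (9*x**2) dx.
Rewriting, the integral becomes -2·∫ e^u du = -2·e^u.
Substituting back, u = 3*x**3 + 1.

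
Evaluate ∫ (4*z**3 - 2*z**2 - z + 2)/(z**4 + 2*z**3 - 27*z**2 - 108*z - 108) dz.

Factor the denominator: (z - 6)*(z + 2)*(z + 3)**2.
Partial-fraction decomposition: -139/(81*(z + 3)) - 121/(9*(z + 3)**2) + 9/(2*(z + 2)) + 197/(162*(z - 6)).
Integrate each term; A/(z−a) gives A·log|z−a|; A/(z−a)² gives −A/(z−a).

197*log(z - 6)/162 + 9*log(z + 2)/2 - 139*log(z + 3)/81 + 121/(9*z + 27) + C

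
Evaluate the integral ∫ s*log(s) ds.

Use integration by parts with u = log(s), dv = s ds.
Then du = 1/s ds and v = s**2/2.

s**2*log(s)/2 - s**2/4 + C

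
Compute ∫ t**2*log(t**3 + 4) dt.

t**3*log(t**3 + 4)/3 - t**3/3 + 4*log(t**3 + 4)/3 + C

Let u = t**3 + 4, so du = (3*t**2) dt.
The integral becomes (1/3)·∫ log(u) du; integrate by parts with u′=log(u), dv′=du.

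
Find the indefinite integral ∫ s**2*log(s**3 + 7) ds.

Let u = s**3 + 7, so du = (3*s**2) ds.
The integral becomes (1/3)·∫ log(u) du; integrate by parts with u′=log(u), dv′=du.

s**3*log(s**3 + 7)/3 - s**3/3 + 7*log(s**3 + 7)/3 + C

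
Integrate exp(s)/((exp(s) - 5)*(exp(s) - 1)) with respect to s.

Let u = e^s, du = e^s ds.
The integral becomes ∫ du/((u-1)(u-5)); decompose into partial fractions.

log(exp(s) - 5)/4 - log(exp(s) - 1)/4 + C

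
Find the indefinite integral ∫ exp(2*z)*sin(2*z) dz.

exp(2*z)*sin(2*z)/4 - exp(2*z)*cos(2*z)/4 + C

Let I denote the integral. Integrate by parts with u = sin(2*z), dv = exp(2*z) dz, so v = exp(2*z)/2: I = exp(2*z)*sin(2*z)/2 − ∫ exp(2*z)*cos(2*z) dz.
Apply parts again with u = cos(2*z), dv = exp(2*z) dz: ∫ exp(2*z)*cos(2*z) dz = exp(2*z)*cos(2*z)/2 + I. Substituting back brings back I: I = exp(2*z)*sin(2*z)/2 - exp(2*z)*cos(2*z)/2 − I.
Solving for I: (1 + 1)·I equals the remaining terms, so I = (1/2)·(exp(2*z)*sin(2*z)/2 - exp(2*z)*cos(2*z)/2).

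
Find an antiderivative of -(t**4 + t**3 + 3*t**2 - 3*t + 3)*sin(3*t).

t**4*cos(3*t)/3 - 4*t**3*sin(3*t)/9 + t**3*cos(3*t)/3 - t**2*sin(3*t)/3 + 5*t**2*cos(3*t)/9 - 10*t*sin(3*t)/27 - 11*t*cos(3*t)/9 + 11*sin(3*t)/27 + 71*cos(3*t)/81 + C

Use integration by parts with u = t**4 + t**3 + 3*t**2 - 3*t + 3, dv = -sin(3*t) dt, so v = cos(3*t)/3.
Apply parts 4 times (tabular method): alternate signs, differentiate u down to 0, integrate dv up.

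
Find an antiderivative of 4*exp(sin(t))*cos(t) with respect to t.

4*exp(sin(t)) + C

Let u = sin(t), so du = (cos(t)) dt.
Rewriting, the integral becomes 4·∫ e^u du = 4·e^u.
Substituting back, u = sin(t).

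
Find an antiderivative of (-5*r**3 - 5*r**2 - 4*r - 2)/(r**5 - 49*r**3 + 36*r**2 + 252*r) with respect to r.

-log(r)/126 - 643*log(r - 6)/936 + 97*log(r - 3)/225 - 13*log(r + 2)/200 + 748*log(r + 7)/2275 + C

Factor the denominator: r*(r - 6)*(r - 3)*(r + 2)*(r + 7).
Partial-fraction decomposition: 748/(2275*(r + 7)) - 13/(200*(r + 2)) + 97/(225*(r - 3)) - 643/(936*(r - 6)) - 1/(126*r).
Integrate each term: A/(r−a) contributes A·log|r−a|.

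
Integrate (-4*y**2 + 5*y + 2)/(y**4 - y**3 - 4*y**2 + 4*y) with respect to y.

Factor the denominator: y*(y - 2)*(y - 1)*(y + 2).
Partial-fraction decomposition: 1/(y + 2) - 1/(y - 1) - 1/(2*(y - 2)) + 1/(2*y).
Integrate each term: A/(y−a) contributes A·log|y−a|.

log(y)/2 - log(y - 2)/2 - log(y - 1) + log(y + 2) + C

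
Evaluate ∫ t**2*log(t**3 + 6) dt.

t**3*log(t**3 + 6)/3 - t**3/3 + 2*log(t**3 + 6) + C

Let u = t**3 + 6, so du = (3*t**2) dt.
The integral becomes (1/3)·∫ log(u) du; integrate by parts with u′=log(u), dv′=du.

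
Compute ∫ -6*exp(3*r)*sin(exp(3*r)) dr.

2*cos(exp(3*r)) + C

Let u = exp(3*r), so du = (3*exp(3*r)) dr.
Rewriting, the integral becomes -2·∫ sin(u) du = -2·-cos(u).
Substituting back, u = exp(3*r).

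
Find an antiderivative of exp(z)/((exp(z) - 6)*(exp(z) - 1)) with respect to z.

log(exp(z) - 6)/5 - log(exp(z) - 1)/5 + C

Let u = e^z, du = e^z dz.
The integral becomes ∫ du/((u-1)(u-6)); decompose into partial fractions.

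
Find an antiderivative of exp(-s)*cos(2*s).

Let I denote the integral. Integrate by parts with u = cos(2*s), dv = exp(-s) ds, so v = -exp(-s): I = -exp(-s)*cos(2*s) − 2·∫ exp(-s)*sin(2*s) ds.
Apply parts again with u = sin(2*s), dv = exp(-s) ds: ∫ exp(-s)*sin(2*s) ds = -exp(-s)*sin(2*s) + 2·I. Substituting back brings back I: I = 2*exp(-s)*sin(2*s) - exp(-s)*cos(2*s) − 4·I.
Solving for I: (1 + 4)·I equals the remaining terms, so I = (1/5)·(2*exp(-s)*sin(2*s) - exp(-s)*cos(2*s)).

2*exp(-s)*sin(2*s)/5 - exp(-s)*cos(2*s)/5 + C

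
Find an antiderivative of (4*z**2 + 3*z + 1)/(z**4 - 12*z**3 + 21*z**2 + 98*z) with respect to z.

log(z)/98 + 229*log(z - 7)/3969 - 11*log(z + 2)/162 - 218/(63*z - 441) + C

Factor the denominator: z*(z - 7)**2*(z + 2).
Partial-fraction decomposition: -11/(162*(z + 2)) + 229/(3969*(z - 7)) + 218/(63*(z - 7)**2) + 1/(98*z).
Integrate each term; A/(z−a) gives A·log|z−a|; A/(z−a)² gives −A/(z−a).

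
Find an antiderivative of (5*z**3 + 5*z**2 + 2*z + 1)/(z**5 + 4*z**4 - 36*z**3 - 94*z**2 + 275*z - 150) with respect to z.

761*log(z - 5)/1760 - 2203*log(z - 1)/14112 + 509*log(z + 5)/360 - 911*log(z + 6)/539 + 13/(168*z - 168) + C

Factor the denominator: (z - 5)*(z - 1)**2*(z + 5)*(z + 6).
Partial-fraction decomposition: -911/(539*(z + 6)) + 509/(360*(z + 5)) - 2203/(14112*(z - 1)) - 13/(168*(z - 1)**2) + 761/(1760*(z - 5)).
Integrate each term; A/(z−a) gives A·log|z−a|; A/(z−a)² gives −A/(z−a).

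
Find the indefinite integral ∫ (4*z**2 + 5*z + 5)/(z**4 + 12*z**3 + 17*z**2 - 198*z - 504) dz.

89*log(z - 4)/770 - 13*log(z + 3)/42 + 119*log(z + 6)/30 - 83*log(z + 7)/22 + C

Factor the denominator: (z - 4)*(z + 3)*(z + 6)*(z + 7).
Partial-fraction decomposition: -83/(22*(z + 7)) + 119/(30*(z + 6)) - 13/(42*(z + 3)) + 89/(770*(z - 4)).
Integrate each term: A/(z−a) contributes A·log|z−a|.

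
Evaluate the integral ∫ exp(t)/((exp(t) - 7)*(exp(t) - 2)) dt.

Let u = e^t, du = e^t dt.
The integral becomes ∫ du/((u-2)(u-7)); decompose into partial fractions.

log(exp(t) - 7)/5 - log(exp(t) - 2)/5 + C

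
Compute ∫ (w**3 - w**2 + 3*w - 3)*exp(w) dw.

(w**3 - 4*w**2 + 11*w - 14)*exp(w) + C

Use integration by parts with u = w**3 - w**2 + 3*w - 3, dv = exp(w) dw, so v = exp(w).
Apply parts 3 times (tabular method): alternate signs, differentiate u down to 0, integrate dv up.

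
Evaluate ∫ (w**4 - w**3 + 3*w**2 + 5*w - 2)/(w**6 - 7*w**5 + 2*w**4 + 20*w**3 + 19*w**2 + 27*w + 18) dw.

1216*log(w - 6)/5439 - 47*log(w - 3)/240 - 151*log(w + 1)/784 + 61*log(w**2 + 1)/740 + 33*atan(w)/370 + 1/(28*w + 28) + C

Factor the denominator: (w - 6)*(w - 3)*(w + 1)**2*(w**2 + 1).
Partial-fraction decomposition: (61*w + 33)/(370*(w**2 + 1)) - 151/(784*(w + 1)) - 1/(28*(w + 1)**2) - 47/(240*(w - 3)) + 1216/(5439*(w - 6)).
Integrate each term; A/(w−a) gives A·log|w−a|; the (Bw+D)/(w²+p²) term gives a log and an atan.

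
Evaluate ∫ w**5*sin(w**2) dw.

-w**4*cos(w**2)/2 + w**2*sin(w**2) + cos(w**2) + C

Let u = w², du = 2w dw; rewrite as (1/2)∫ u^2·sin(1u) du.
Now integrate by parts 2 times.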